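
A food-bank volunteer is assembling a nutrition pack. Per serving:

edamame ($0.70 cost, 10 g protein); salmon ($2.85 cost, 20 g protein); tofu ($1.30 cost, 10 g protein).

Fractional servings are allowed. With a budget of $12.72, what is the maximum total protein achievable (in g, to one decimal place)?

181.7 g

Protein per dollar: edamame 14.29, tofu 7.692, salmon 7.018.
With no serving limits, spend the whole cost allowance on edamame: $12.72 / $0.70 × 10 g = 181.7 g.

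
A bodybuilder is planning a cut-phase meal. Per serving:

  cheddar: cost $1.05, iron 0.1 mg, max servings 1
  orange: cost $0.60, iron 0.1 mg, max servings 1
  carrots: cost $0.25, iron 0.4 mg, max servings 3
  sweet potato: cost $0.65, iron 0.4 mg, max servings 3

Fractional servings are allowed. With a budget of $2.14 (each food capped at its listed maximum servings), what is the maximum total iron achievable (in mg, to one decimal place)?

Iron per dollar: carrots 1.6, sweet potato 0.6154, orange 0.1667, cheddar 0.09524.
Take 3 servings of carrots: spends $0.75, +1.2 mg iron (running total 1.2 mg).
Take 2.138 servings of sweet potato: spends $1.39, +0.9 mg iron (running total 2.1 mg).
Filling greedily by iron-per-dollar is optimal for one linear limit, giving 2.1 mg.

2.1 mg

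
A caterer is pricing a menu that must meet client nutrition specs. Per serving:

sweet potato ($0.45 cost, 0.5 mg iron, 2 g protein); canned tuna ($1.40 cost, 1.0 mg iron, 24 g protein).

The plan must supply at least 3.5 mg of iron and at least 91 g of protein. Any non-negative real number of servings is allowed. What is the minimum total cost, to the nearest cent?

$5.31

An LP optimum is at a vertex; with two nutrient constraints at most two foods are used. Check each candidate.
sweet potato only: max(3.5/0.5, 91/2) = 45.5 servings → $20.48.
canned tuna only: max(3.5/1.0, 91/24) = 3.792 servings → $5.31.
sweet potato + canned tuna: the both-tight solution has a negative serving — not a feasible corner.
Cheapest feasible corner: $5.31.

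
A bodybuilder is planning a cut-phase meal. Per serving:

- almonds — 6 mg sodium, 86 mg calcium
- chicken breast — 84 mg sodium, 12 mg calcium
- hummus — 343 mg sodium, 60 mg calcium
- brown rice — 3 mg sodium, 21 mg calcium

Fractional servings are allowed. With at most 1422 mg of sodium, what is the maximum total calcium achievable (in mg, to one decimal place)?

20382.0 mg

Calcium per mg sodium: almonds 14.33, brown rice 7, hummus 0.1749, chicken breast 0.1429.
With no serving limits, spend the whole sodium allowance on almonds: 1422 mg / 6 mg × 86 mg = 20382.0 mg.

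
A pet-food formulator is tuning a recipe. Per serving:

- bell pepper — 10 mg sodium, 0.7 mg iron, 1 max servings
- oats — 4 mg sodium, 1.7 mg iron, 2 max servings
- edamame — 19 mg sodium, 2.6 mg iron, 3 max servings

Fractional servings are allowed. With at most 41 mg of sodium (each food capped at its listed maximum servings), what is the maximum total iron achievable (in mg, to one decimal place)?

Iron per mg sodium: oats 0.425, edamame 0.1368, bell pepper 0.07.
Take 2 servings of oats: uses 8 mg sodium, +3.4 mg iron (running total 3.4 mg).
Take 1.737 servings of edamame: uses 33 mg sodium, +4.5 mg iron (running total 7.9 mg).
Greedy by best ratio exhausts the sodium allowance optimally: 7.9 mg.

7.9 mg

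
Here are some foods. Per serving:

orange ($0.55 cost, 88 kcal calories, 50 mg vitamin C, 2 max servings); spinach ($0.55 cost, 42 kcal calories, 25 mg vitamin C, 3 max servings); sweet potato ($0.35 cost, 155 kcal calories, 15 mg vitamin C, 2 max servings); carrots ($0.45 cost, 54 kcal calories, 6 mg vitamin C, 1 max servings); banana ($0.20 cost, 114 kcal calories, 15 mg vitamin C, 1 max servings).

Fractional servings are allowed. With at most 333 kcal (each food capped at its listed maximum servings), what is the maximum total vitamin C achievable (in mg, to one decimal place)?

179.1 mg

Vitamin C per kcal: spinach 0.5952, orange 0.5682, banana 0.1316, carrots 0.1111, sweet potato 0.09677.
Take 3 servings of spinach: uses 126 kcal, +75.0 mg vitamin C (running total 75.0 mg).
Take 2 servings of orange: uses 176 kcal, +100.0 mg vitamin C (running total 175.0 mg).
Take 0.2719 servings of banana: uses 31 kcal, +4.1 mg vitamin C (running total 179.1 mg).
Filling greedily by vitamin C-per-kcal is optimal for one linear limit, giving 179.1 mg.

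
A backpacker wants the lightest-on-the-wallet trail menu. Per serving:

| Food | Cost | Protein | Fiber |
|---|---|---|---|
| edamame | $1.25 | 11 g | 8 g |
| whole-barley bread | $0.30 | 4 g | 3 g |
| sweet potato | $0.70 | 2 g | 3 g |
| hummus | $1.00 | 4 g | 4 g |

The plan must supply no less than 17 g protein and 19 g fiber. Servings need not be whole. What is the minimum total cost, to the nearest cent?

edamame only: max(17/11, 19/8) = 2.375 servings → $2.97.
whole-barley bread only: max(17/4, 19/3) = 6.333 servings → $1.90.
sweet potato only: max(17/2, 19/3) = 8.5 servings → $5.95.
hummus only: max(17/4, 19/4) = 4.75 servings → $4.75.
edamame + whole-barley bread: the both-tight solution has a negative serving — not a feasible corner.
edamame + sweet potato with both tight: 0.7647 servings and 4.294 servings → $3.96.
edamame + hummus with both targets exact would need a negative amount; discard.
whole-barley bread + sweet potato with both tight: 2.167 servings and 4.167 servings → $3.57.
whole-barley bread + hummus: the both-tight solution has a negative serving — not a feasible corner.
sweet potato + hummus with both tight: 2 servings and 3.25 servings → $4.65.
Cheapest feasible corner: $1.90.

$1.90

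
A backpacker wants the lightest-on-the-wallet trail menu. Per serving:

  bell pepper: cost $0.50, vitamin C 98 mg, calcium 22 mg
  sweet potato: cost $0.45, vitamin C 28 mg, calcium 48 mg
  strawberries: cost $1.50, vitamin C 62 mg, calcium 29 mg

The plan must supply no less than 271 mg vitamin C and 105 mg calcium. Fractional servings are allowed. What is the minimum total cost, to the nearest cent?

Minimising a linear cost over {vitamin C ≥ 271, calcium ≥ 105, servings ≥ 0} — the optimum is at a vertex, using one or two foods.
bell pepper only: max(271/98, 105/22) = 4.773 servings → $2.39.
sweet potato only: max(271/28, 105/48) = 9.679 servings → $4.36.
strawberries only: max(271/62, 105/29) = 4.371 servings → $6.56.
bell pepper + sweet potato with both tight: 2.463 servings and 1.059 servings → $1.71.
bell pepper + strawberries with both tight: 0.9127 servings and 2.928 servings → $4.85.
sweet potato + strawberries: the both-tight solution has a negative serving — not a feasible corner.
The minimum over all feasible corners is $1.71.

$1.71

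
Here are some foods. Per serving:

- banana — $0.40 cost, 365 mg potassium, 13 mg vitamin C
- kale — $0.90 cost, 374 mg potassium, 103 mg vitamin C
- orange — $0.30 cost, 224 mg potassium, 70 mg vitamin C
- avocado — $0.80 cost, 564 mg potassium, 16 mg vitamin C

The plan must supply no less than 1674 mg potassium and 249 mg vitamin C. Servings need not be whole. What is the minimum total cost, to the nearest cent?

$2.00

Minimising a linear cost over {potassium ≥ 1674, vitamin C ≥ 249, servings ≥ 0} — the optimum is at a vertex, using one or two foods.
banana only: max(1674/365, 249/13) = 19.15 servings → $7.66.
kale only: max(1674/374, 249/103) = 4.476 servings → $4.03.
orange only: max(1674/224, 249/70) = 7.473 servings → $2.24.
avocado only: max(1674/564, 249/16) = 15.56 servings → $12.45.
banana + kale with both tight: 2.423 servings and 2.112 servings → $2.87.
banana + orange with both tight: 2.712 servings and 3.053 servings → $2.00.
banana + avocado: the both-tight solution has a negative serving — not a feasible corner.
kale + orange: intersection lies outside the first quadrant.
kale + avocado with both tight: 2.181 servings and 1.522 servings → $3.18.
orange + avocado with both tight: 3.166 servings and 1.711 servings → $2.32.
Cheapest feasible corner: $2.00.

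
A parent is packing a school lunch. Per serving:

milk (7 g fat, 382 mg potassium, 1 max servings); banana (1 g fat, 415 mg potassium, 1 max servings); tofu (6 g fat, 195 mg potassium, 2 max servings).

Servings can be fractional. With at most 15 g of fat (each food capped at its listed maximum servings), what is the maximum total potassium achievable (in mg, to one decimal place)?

1024.5 mg

Potassium per g fat: banana 415, milk 54.57, tofu 32.5.
Take 1 serving of banana: uses 1 g fat, +415.0 mg potassium (running total 415.0 mg).
Take 1 serving of milk: uses 7 g fat, +382.0 mg potassium (running total 797.0 mg).
Take 1.167 servings of tofu: uses 7 g fat, +227.5 mg potassium (running total 1024.5 mg).
Filling greedily by potassium-per-g fat is optimal for one linear limit, giving 1024.5 mg.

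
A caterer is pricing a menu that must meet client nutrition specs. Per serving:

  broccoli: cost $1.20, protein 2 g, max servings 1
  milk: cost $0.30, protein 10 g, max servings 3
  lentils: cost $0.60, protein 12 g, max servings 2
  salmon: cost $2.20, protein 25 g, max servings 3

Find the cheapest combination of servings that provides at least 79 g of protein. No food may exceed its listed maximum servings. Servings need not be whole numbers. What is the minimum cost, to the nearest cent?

Cost per g of protein: milk $0.0300, lentils $0.0500, salmon $0.0880, broccoli $0.6000.
Take 3 servings of milk: +30.0 g protein for $0.90 (total $0.90, still need 49.0 g).
Take 2 servings of lentils: +24.0 g protein for $1.20 (total $2.10, still need 25.0 g).
Take 1 serving of salmon: +25.0 g protein for $2.20 (total $4.30, still need 0.0 g).
Greedy by cheapest-per-g is optimal for a single linear constraint, so the minimum cost is $4.30.

$4.30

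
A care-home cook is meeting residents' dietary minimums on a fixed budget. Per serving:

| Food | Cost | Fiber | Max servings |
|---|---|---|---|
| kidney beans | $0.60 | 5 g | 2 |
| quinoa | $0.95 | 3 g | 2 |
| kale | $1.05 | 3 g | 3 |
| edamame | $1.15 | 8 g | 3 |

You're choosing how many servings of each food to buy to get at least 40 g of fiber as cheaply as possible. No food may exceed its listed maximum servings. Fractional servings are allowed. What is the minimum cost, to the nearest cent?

Cost per g of fiber: kidney beans $0.1200, edamame $0.1437, quinoa $0.3167, kale $0.3500.
Take 2 servings of kidney beans: +10.0 g fiber for $1.20 (total $1.20, still need 30.0 g).
Take 3 servings of edamame: +24.0 g fiber for $3.45 (total $4.65, still need 6.0 g).
Take 2 servings of quinoa: +6.0 g fiber for $1.90 (total $6.55, still need 0.0 g).
Greedy by cheapest-per-g is optimal for a single linear constraint, so the minimum cost is $6.55.

$6.55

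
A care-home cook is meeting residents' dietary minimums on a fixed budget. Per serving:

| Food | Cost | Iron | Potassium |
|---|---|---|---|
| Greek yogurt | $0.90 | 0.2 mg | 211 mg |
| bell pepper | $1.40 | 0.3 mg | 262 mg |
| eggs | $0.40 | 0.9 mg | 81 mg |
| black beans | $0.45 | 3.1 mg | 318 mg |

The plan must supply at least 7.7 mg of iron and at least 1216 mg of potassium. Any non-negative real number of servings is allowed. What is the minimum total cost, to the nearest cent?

Minimising a linear cost over {iron ≥ 7.7, potassium ≥ 1216, servings ≥ 0} — the optimum is at a vertex, using one or two foods.
Greek yogurt only: max(7.7/0.2, 1216/211) = 38.5 servings → $34.65.
bell pepper only: max(7.7/0.3, 1216/262) = 25.67 servings → $35.93.
eggs only: max(7.7/0.9, 1216/81) = 15.01 servings → $6.00.
black beans only: max(7.7/3.1, 1216/318) = 3.824 servings → $1.72.
Greek yogurt + bell pepper: the both-tight solution has a negative serving — not a feasible corner.
Greek yogurt + eggs with both tight: 2.71 servings and 7.953 servings → $5.62.
Greek yogurt + black beans with both tight: 2.237 servings and 2.34 servings → $3.07.
bell pepper + eggs with both tight: 2.226 servings and 7.814 servings → $6.24.
bell pepper + black beans with both tight: 1.843 servings and 2.306 servings → $3.62.
eggs + black beans: the both-tight solution has a negative serving — not a feasible corner.
Cheapest feasible corner: $1.72.

$1.72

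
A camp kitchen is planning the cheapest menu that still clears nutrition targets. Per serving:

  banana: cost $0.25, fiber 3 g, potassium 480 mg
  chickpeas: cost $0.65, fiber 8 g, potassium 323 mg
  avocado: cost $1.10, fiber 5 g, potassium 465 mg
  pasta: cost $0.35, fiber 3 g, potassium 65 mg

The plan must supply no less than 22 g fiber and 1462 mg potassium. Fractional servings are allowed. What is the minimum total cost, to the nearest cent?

$1.80

For a min-cost LP with two ≥-constraints, a basic feasible solution has at most two positive variables.
banana only: max(22/3, 1462/480) = 7.333 servings → $1.83.
chickpeas only: max(22/8, 1462/323) = 4.526 servings → $2.94.
avocado only: max(22/5, 1462/465) = 4.4 servings → $4.84.
pasta only: max(22/3, 1462/65) = 22.49 servings → $7.87.
banana + chickpeas with both tight: 1.599 servings and 2.15 servings → $1.80.
banana + avocado: intersection lies outside the first quadrant.
banana + pasta with both tight: 2.374 servings and 4.959 servings → $2.33.
chickpeas + avocado with both tight: 1.387 servings and 2.181 servings → $3.30.
chickpeas + pasta with both targets exact would need a negative amount; discard.
avocado + pasta with both tight: 2.763 servings and 2.729 servings → $3.99.
Cheapest feasible corner: $1.80.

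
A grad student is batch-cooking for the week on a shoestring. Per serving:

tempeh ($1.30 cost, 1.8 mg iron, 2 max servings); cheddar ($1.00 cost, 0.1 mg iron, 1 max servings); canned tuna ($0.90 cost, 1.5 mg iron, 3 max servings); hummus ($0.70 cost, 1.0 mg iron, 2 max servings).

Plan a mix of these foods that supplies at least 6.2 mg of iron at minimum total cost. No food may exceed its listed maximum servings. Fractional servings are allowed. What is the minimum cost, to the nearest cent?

$3.89

Cost per mg of iron: canned tuna $0.6000, hummus $0.7000, tempeh $0.7222, cheddar $10.0000.
Take 3 servings of canned tuna: +4.5 mg iron for $2.70 (total $2.70, still need 1.7 mg).
Take 1.7 servings of hummus: +1.7 mg iron for $1.19 (total $3.89, still need 0.0 mg).
Filling from the cheapest source first is optimal under one linear minimum: $3.89.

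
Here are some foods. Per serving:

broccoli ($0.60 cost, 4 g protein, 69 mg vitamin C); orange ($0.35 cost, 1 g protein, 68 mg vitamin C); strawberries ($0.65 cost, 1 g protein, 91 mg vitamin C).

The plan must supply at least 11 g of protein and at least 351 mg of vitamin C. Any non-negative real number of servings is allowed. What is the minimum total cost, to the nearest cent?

Minimising a linear cost over {protein ≥ 11, vitamin C ≥ 351, servings ≥ 0} — the optimum is at a vertex, using one or two foods.
broccoli only: max(11/4, 351/69) = 5.087 servings → $3.05.
orange only: max(11/1, 351/68) = 11 servings → $3.85.
strawberries only: max(11/1, 351/91) = 11 servings → $7.15.
broccoli + orange with both tight: 1.956 servings and 3.177 servings → $2.29.
broccoli + strawberries with both tight: 2.203 servings and 2.186 servings → $2.74.
orange + strawberries with both targets exact would need a negative amount; discard.
So the least-cost plan costs $2.29.

$2.29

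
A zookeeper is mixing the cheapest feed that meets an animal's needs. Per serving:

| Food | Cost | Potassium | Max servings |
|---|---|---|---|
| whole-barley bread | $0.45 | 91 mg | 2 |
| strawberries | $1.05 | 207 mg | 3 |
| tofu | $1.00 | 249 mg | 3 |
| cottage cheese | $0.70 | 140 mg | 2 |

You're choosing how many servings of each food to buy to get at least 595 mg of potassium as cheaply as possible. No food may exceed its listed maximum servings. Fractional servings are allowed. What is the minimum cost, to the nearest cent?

Cost per mg of potassium: tofu $0.0040, whole-barley bread $0.0049, cottage cheese $0.0050, strawberries $0.0051.
Take 2.39 servings of tofu: +595.0 mg potassium for $2.39 (total $2.39, still need 0.0 mg).
Filling from the cheapest source first is optimal under one linear minimum: $2.39.

$2.39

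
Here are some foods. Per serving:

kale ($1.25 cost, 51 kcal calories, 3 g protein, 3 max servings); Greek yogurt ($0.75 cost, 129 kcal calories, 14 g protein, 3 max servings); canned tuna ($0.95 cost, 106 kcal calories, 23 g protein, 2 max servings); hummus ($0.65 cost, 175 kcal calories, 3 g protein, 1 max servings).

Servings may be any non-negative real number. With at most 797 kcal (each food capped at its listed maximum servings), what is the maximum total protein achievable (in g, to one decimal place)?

97.8 g

Protein per kcal: canned tuna 0.217, Greek yogurt 0.1085, kale 0.05882, hummus 0.01714.
Take 2 servings of canned tuna: uses 212 kcal, +46.0 g protein (running total 46.0 g).
Take 3 servings of Greek yogurt: uses 387 kcal, +42.0 g protein (running total 88.0 g).
Take 3 servings of kale: uses 153 kcal, +9.0 g protein (running total 97.0 g).
Take 0.2571 servings of hummus: uses 45 kcal, +0.8 g protein (running total 97.8 g).
Filling greedily by protein-per-kcal is optimal for one linear limit, giving 97.8 g.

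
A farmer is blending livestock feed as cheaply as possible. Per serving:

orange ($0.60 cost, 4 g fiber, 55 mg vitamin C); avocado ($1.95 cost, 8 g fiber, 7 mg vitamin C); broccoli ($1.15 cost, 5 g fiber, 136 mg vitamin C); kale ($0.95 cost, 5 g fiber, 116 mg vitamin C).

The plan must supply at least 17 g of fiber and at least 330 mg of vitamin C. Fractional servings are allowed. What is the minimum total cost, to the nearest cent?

This is a tiny linear program; its minimum lies at a vertex of the feasible set. List the vertices and price them.
orange only: max(17/4, 330/55) = 6 servings → $3.60.
avocado only: max(17/8, 330/7) = 47.14 servings → $91.93.
broccoli only: max(17/5, 330/136) = 3.4 servings → $3.91.
kale only: max(17/5, 330/116) = 3.4 servings → $3.23.
orange + avocado: intersection lies outside the first quadrant.
orange + broccoli with both tight: 2.461 servings and 1.431 servings → $3.12.
orange + kale with both tight: 1.704 servings and 2.037 servings → $2.96.
avocado + broccoli with both tight: 0.6287 servings and 2.394 servings → $3.98.
avocado + kale with both tight: 0.3606 servings and 2.823 servings → $3.39.
broccoli + kale: the both-tight solution has a negative serving — not a feasible corner.
The minimum over all feasible corners is $2.96.

$2.96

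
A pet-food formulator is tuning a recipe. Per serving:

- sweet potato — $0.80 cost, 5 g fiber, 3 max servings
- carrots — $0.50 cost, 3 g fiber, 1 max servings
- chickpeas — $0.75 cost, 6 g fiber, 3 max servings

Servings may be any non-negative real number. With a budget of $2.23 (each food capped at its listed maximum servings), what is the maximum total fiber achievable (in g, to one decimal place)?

17.8 g

Fiber per dollar: chickpeas 8, sweet potato 6.25, carrots 6.
Take 2.973 servings of chickpeas: spends $2.23, +17.8 g fiber (running total 17.8 g).
Filling greedily by fiber-per-dollar is optimal for one linear limit, giving 17.8 g.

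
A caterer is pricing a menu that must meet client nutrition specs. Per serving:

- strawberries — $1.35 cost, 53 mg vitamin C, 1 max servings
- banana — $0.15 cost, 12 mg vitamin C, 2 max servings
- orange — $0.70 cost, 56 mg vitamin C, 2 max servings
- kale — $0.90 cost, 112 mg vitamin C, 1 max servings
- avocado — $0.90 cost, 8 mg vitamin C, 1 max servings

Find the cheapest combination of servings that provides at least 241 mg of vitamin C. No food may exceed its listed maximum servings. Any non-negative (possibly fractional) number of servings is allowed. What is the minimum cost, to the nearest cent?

$2.51

Cost per mg of vitamin C: kale $0.0080, banana $0.0125, orange $0.0125, strawberries $0.0255, avocado $0.1125.
Take 1 serving of kale: +112.0 mg vitamin C for $0.90 (total $0.90, still need 129.0 mg).
Take 2 servings of banana: +24.0 mg vitamin C for $0.30 (total $1.20, still need 105.0 mg).
Take 1.875 servings of orange: +105.0 mg vitamin C for $1.31 (total $2.51, still need 0.0 mg).
Filling from the cheapest source first is optimal under one linear minimum: $2.51.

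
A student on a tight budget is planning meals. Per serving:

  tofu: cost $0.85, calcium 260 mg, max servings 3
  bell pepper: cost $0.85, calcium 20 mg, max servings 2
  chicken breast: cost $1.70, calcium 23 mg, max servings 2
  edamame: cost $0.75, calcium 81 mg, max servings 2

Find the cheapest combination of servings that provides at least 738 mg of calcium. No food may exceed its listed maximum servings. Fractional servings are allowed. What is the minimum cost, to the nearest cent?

Cost per mg of calcium: tofu $0.0033, edamame $0.0093, bell pepper $0.0425, chicken breast $0.0739.
Take 2.838 servings of tofu: +738.0 mg calcium for $2.41 (total $2.41, still need 0.0 mg).
Filling from the cheapest source first is optimal under one linear minimum: $2.41.

$2.41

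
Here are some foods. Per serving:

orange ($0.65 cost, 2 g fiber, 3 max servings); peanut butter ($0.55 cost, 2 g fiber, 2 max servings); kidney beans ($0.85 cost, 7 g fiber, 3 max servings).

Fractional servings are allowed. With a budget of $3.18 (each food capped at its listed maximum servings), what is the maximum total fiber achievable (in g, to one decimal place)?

23.3 g

Fiber per dollar: kidney beans 8.235, peanut butter 3.636, orange 3.077.
Take 3 servings of kidney beans: spends $2.55, +21.0 g fiber (running total 21.0 g).
Take 1.145 servings of peanut butter: spends $0.63, +2.3 g fiber (running total 23.3 g).
Greedy by best ratio exhausts the cost allowance optimally: 23.3 g.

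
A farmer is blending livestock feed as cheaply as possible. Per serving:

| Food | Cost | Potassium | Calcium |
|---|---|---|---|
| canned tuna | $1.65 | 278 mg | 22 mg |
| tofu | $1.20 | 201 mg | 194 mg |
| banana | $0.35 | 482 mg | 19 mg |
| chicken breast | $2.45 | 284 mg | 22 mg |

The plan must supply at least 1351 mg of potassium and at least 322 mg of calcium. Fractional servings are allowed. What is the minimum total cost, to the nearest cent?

$2.50

With two linear requirements the optimum uses one or two foods; enumerate the corners.
canned tuna only: max(1351/278, 322/22) = 14.64 servings → $24.15.
tofu only: max(1351/201, 322/194) = 6.721 servings → $8.07.
banana only: max(1351/482, 322/19) = 16.95 servings → $5.93.
chicken breast only: max(1351/284, 322/22) = 14.64 servings → $35.86.
canned tuna + tofu with both tight: 3.987 servings and 1.208 servings → $8.03.
canned tuna + banana: the both-tight solution has a negative serving — not a feasible corner.
canned tuna + chicken breast: intersection lies outside the first quadrant.
tofu + banana with both tight: 1.444 servings and 2.201 servings → $2.50.
tofu + chicken breast with both tight: 1.218 servings and 3.895 servings → $11.00.
banana + chicken breast: the both-tight solution has a negative serving — not a feasible corner.
Cheapest feasible corner: $2.50.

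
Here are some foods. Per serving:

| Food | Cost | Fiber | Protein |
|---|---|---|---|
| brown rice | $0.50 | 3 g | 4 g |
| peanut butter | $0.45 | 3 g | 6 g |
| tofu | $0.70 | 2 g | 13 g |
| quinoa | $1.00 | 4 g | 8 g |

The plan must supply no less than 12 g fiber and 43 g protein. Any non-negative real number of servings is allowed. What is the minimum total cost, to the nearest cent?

Compare the cost at each extreme point of the feasible region.
brown rice only: max(12/3, 43/4) = 10.75 servings → $5.38.
peanut butter only: max(12/3, 43/6) = 7.167 servings → $3.23.
tofu only: max(12/2, 43/13) = 6 servings → $4.20.
quinoa only: max(12/4, 43/8) = 5.375 servings → $5.38.
brown rice + peanut butter: intersection lies outside the first quadrant.
brown rice + tofu with both tight: 2.258 servings and 2.613 servings → $2.96.
brown rice + quinoa with both targets exact would need a negative amount; discard.
peanut butter + tofu with both tight: 2.593 servings and 2.111 servings → $2.64.
peanut butter + quinoa (both tight): parallel constraints — no distinct corner.
tofu + quinoa with both tight: 2.111 servings and 1.944 servings → $3.42.
So the least-cost plan costs $2.64.

$2.64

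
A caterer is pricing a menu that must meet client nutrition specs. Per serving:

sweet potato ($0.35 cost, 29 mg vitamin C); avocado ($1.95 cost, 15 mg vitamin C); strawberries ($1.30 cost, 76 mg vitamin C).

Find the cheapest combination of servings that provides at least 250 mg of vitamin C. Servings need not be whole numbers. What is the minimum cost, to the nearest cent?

Cost per mg of vitamin C: sweet potato $0.0121, strawberries $0.0171, avocado $0.1300.
With no serving limits, use only sweet potato: 250 mg / 29 mg = 8.621 servings × $0.35 = $3.02.

$3.02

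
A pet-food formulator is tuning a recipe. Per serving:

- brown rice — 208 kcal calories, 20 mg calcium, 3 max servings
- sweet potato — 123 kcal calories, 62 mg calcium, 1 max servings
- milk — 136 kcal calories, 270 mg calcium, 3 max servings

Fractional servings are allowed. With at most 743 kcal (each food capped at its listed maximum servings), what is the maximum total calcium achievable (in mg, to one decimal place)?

Calcium per kcal: milk 1.985, sweet potato 0.5041, brown rice 0.09615.
Take 3 servings of milk: uses 408 kcal, +810.0 mg calcium (running total 810.0 mg).
Take 1 serving of sweet potato: uses 123 kcal, +62.0 mg calcium (running total 872.0 mg).
Take 1.019 servings of brown rice: uses 212 kcal, +20.4 mg calcium (running total 892.4 mg).
Greedy by best ratio exhausts the calories allowance optimally: 892.4 mg.

892.4 mg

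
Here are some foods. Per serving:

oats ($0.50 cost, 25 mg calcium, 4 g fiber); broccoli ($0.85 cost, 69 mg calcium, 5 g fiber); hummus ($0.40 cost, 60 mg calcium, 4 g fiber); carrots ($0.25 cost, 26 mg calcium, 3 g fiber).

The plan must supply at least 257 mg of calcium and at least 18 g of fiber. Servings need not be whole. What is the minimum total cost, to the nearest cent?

$1.77

The cheapest plan sits at a corner of the feasible region — with two constraints it uses at most two foods.
oats only: max(257/25, 18/4) = 10.28 servings → $5.14.
broccoli only: max(257/69, 18/5) = 3.725 servings → $3.17.
hummus only: max(257/60, 18/4) = 4.5 servings → $1.80.
carrots only: max(257/26, 18/3) = 9.885 servings → $2.47.
oats + broccoli: the both-tight solution has a negative serving — not a feasible corner.
oats + hummus with both tight: 0.3714 servings and 4.129 servings → $1.84.
oats + carrots: the both-tight solution has a negative serving — not a feasible corner.
broccoli + hummus with both tight: 2.167 servings and 1.792 servings → $2.56.
broccoli + carrots: the both-tight solution has a negative serving — not a feasible corner.
hummus + carrots with both tight: 3.987 servings and 0.6842 servings → $1.77.
So the least-cost plan costs $1.77.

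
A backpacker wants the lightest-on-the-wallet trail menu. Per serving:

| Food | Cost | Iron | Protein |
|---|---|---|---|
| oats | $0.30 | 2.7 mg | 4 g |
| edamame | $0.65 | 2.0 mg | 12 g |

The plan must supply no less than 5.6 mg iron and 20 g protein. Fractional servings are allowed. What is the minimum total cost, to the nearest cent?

$1.18

The cheapest plan sits at a corner of the feasible region — with two constraints it uses at most two foods.
oats only: max(5.6/2.7, 20/4) = 5 servings → $1.50.
edamame only: max(5.6/2.0, 20/12) = 2.8 servings → $1.82.
oats + edamame with both tight: 1.115 servings and 1.295 servings → $1.18.
The minimum over all feasible corners is $1.18.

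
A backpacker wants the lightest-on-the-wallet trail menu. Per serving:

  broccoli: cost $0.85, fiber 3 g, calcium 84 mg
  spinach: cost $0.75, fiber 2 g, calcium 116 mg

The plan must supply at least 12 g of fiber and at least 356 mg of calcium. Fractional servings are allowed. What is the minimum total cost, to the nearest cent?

Compare the cost at each extreme point of the feasible region.
broccoli only: max(12/3, 356/84) = 4.238 servings → $3.60.
spinach only: max(12/2, 356/116) = 6 servings → $4.50.
broccoli + spinach with both tight: 3.778 servings and 0.3333 servings → $3.46.
So the least-cost plan costs $3.46.

$3.46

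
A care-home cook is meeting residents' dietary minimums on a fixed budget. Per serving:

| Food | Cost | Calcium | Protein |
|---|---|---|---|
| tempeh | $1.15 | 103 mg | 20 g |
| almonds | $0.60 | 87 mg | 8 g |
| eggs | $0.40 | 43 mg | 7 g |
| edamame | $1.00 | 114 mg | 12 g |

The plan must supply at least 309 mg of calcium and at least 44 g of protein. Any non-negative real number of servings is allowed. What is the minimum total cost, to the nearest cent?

Minimising a linear cost over {calcium ≥ 309, protein ≥ 44, servings ≥ 0} — the optimum is at a vertex, using one or two foods.
tempeh only: max(309/103, 44/20) = 3 servings → $3.45.
almonds only: max(309/87, 44/8) = 5.5 servings → $3.30.
eggs only: max(309/43, 44/7) = 7.186 servings → $2.87.
edamame only: max(309/114, 44/12) = 3.667 servings → $3.67.
tempeh + almonds with both tight: 1.48 servings and 1.799 servings → $2.78.
tempeh + eggs: the both-tight solution has a negative serving — not a feasible corner.
tempeh + edamame with both tight: 1.253 servings and 1.579 servings → $3.02.
almonds + eggs with both tight: 1.023 servings and 5.117 servings → $2.66.
almonds + edamame: the both-tight solution has a negative serving — not a feasible corner.
eggs + edamame with both tight: 4.638 servings and 0.961 servings → $2.82.
The minimum over all feasible corners is $2.66.

$2.66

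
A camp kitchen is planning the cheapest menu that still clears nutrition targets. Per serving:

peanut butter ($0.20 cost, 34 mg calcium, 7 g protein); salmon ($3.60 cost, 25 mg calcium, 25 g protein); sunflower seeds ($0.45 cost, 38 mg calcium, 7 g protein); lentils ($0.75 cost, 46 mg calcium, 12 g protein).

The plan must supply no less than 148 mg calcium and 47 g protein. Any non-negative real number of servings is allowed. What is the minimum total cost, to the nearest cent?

$1.34

The cheapest plan sits at a corner of the feasible region — with two constraints it uses at most two foods.
peanut butter only: max(148/34, 47/7) = 6.714 servings → $1.34.
salmon only: max(148/25, 47/25) = 5.92 servings → $21.31.
sunflower seeds only: max(148/38, 47/7) = 6.714 servings → $3.02.
lentils only: max(148/46, 47/12) = 3.917 servings → $2.94.
peanut butter + salmon with both tight: 3.741 servings and 0.8326 servings → $3.75.
peanut butter + sunflower seeds: intersection lies outside the first quadrant.
peanut butter + lentils: the both-tight solution has a negative serving — not a feasible corner.
salmon + sunflower seeds with both tight: 0.9677 servings and 3.258 servings → $4.95.
salmon + lentils with both tight: 0.4541 servings and 2.971 servings → $3.86.
sunflower seeds + lentils with both targets exact would need a negative amount; discard.
So the least-cost plan costs $1.34.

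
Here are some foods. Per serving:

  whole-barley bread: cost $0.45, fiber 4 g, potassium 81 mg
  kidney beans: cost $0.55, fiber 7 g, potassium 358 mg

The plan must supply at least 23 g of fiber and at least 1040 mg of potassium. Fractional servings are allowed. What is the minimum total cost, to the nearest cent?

$1.81

whole-barley bread only: max(23/4, 1040/81) = 12.84 servings → $5.78.
kidney beans only: max(23/7, 1040/358) = 3.286 servings → $1.81.
whole-barley bread + kidney beans with both tight: 1.103 servings and 2.655 servings → $1.96.
So the least-cost plan costs $1.81.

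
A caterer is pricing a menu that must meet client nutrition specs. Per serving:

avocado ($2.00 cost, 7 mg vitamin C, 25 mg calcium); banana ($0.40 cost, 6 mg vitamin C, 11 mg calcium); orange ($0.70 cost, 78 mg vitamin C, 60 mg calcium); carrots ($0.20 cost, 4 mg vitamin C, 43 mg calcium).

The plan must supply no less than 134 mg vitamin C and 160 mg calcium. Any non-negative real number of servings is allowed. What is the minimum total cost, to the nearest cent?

Compare the cost at each extreme point of the feasible region.
avocado only: max(134/7, 160/25) = 19.14 servings → $38.29.
banana only: max(134/6, 160/11) = 22.33 servings → $8.93.
orange only: max(134/78, 160/60) = 2.667 servings → $1.87.
carrots only: max(134/4, 160/43) = 33.5 servings → $6.70.
avocado + banana: the both-tight solution has a negative serving — not a feasible corner.
avocado + orange with both tight: 2.902 servings and 1.458 servings → $6.82.
avocado + carrots: intersection lies outside the first quadrant.
banana + orange with both tight: 8.916 servings and 1.032 servings → $4.29.
banana + carrots: the both-tight solution has a negative serving — not a feasible corner.
orange + carrots with both tight: 1.645 servings and 1.426 servings → $1.44.
Cheapest feasible corner: $1.44.

$1.44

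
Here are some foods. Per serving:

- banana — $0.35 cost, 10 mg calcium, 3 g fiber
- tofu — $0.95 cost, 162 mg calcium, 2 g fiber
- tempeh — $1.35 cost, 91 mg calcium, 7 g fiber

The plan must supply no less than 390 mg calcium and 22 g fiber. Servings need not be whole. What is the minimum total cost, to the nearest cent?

$4.03

This is a tiny linear program; its minimum lies at a vertex of the feasible set. List the vertices and price them.
banana only: max(390/10, 22/3) = 39 servings → $13.65.
tofu only: max(390/162, 22/2) = 11 servings → $10.45.
tempeh only: max(390/91, 22/7) = 4.286 servings → $5.79.
banana + tofu with both tight: 5.974 servings and 2.039 servings → $4.03.
banana + tempeh: intersection lies outside the first quadrant.
tofu + tempeh with both tight: 0.7647 servings and 2.924 servings → $4.67.
Cheapest feasible corner: $4.03.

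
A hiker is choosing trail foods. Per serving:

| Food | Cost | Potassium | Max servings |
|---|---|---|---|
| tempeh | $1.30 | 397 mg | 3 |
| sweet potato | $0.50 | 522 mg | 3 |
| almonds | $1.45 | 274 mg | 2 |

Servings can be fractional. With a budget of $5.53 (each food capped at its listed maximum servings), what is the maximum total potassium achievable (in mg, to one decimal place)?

2781.6 mg

Potassium per dollar: sweet potato 1044, tempeh 305.4, almonds 189.
Take 3 servings of sweet potato: spends $1.50, +1566.0 mg potassium (running total 1566.0 mg).
Take 3 servings of tempeh: spends $3.90, +1191.0 mg potassium (running total 2757.0 mg).
Take 0.08966 servings of almonds: spends $0.13, +24.6 mg potassium (running total 2781.6 mg).
Greedy by best ratio exhausts the cost allowance optimally: 2781.6 mg.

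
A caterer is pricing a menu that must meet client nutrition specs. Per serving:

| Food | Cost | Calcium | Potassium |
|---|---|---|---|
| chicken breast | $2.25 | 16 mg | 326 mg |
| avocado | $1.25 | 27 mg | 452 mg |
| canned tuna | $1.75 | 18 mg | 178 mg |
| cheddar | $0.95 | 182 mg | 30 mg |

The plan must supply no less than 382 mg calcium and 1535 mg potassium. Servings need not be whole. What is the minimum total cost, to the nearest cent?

The cheapest plan sits at a corner of the feasible region — with two constraints it uses at most two foods.
chicken breast only: max(382/16, 1535/326) = 23.88 servings → $53.72.
avocado only: max(382/27, 1535/452) = 14.15 servings → $17.69.
canned tuna only: max(382/18, 1535/178) = 21.22 servings → $37.14.
cheddar only: max(382/182, 1535/30) = 51.17 servings → $48.61.
chicken breast + avocado with both targets exact would need a negative amount; discard.
chicken breast + canned tuna: the both-tight solution has a negative serving — not a feasible corner.
chicken breast + cheddar with both tight: 4.552 servings and 1.699 servings → $11.86.
avocado + canned tuna with both targets exact would need a negative amount; discard.
avocado + cheddar with both tight: 3.289 servings and 1.611 servings → $5.64.
canned tuna + cheddar with both tight: 8.41 servings and 1.267 servings → $15.92.
The minimum over all feasible corners is $5.64.

$5.64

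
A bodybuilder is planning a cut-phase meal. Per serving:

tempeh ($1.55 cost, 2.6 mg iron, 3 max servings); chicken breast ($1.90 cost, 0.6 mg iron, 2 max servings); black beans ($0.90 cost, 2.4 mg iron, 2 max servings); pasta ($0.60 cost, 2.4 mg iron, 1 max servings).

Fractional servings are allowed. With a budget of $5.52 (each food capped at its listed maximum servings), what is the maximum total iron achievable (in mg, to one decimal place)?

12.4 mg

Iron per dollar: pasta 4, black beans 2.667, tempeh 1.677, chicken breast 0.3158.
Take 1 serving of pasta: spends $0.60, +2.4 mg iron (running total 2.4 mg).
Take 2 servings of black beans: spends $1.80, +4.8 mg iron (running total 7.2 mg).
Take 2.013 servings of tempeh: spends $3.12, +5.2 mg iron (running total 12.4 mg).
Greedy by best ratio exhausts the cost allowance optimally: 12.4 mg.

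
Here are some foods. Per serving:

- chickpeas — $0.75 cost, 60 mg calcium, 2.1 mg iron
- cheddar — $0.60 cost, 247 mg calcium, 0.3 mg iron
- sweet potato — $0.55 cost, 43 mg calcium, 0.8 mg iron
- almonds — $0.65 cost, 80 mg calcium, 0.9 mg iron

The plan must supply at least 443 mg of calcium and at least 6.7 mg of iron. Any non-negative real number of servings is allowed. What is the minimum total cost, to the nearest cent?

$2.91

chickpeas only: max(443/60, 6.7/2.1) = 7.383 servings → $5.54.
cheddar only: max(443/247, 6.7/0.3) = 22.33 servings → $13.40.
sweet potato only: max(443/43, 6.7/0.8) = 10.3 servings → $5.67.
almonds only: max(443/80, 6.7/0.9) = 7.444 servings → $4.84.
chickpeas + cheddar with both tight: 3.04 servings and 1.055 servings → $2.91.
chickpeas + sweet potato with both targets exact would need a negative amount; discard.
chickpeas + almonds with both tight: 1.204 servings and 4.634 servings → $3.92.
cheddar + sweet potato with both tight: 0.359 servings and 8.24 servings → $4.75.
cheddar + almonds with both targets exact would need a negative amount; discard.
sweet potato + almonds with both tight: 5.427 servings and 2.621 servings → $4.69.
So the least-cost plan costs $2.91.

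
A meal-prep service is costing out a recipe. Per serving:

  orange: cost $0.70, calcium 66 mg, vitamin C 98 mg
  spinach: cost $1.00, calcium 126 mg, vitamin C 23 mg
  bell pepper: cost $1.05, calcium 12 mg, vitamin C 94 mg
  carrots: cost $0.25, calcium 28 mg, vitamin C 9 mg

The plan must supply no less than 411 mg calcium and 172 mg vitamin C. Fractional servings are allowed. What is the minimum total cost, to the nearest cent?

$3.46

Check every corner: each single food scaled to meet both minima, and each pair solved so both constraints bind.
orange only: max(411/66, 172/98) = 6.227 servings → $4.36.
spinach only: max(411/126, 172/23) = 7.478 servings → $7.48.
bell pepper only: max(411/12, 172/94) = 34.25 servings → $35.96.
carrots only: max(411/28, 172/9) = 19.11 servings → $4.78.
orange + spinach with both tight: 1.128 servings and 2.671 servings → $3.46.
orange + bell pepper: the both-tight solution has a negative serving — not a feasible corner.
orange + carrots with both tight: 0.5195 servings and 13.45 servings → $3.73.
spinach + bell pepper with both tight: 3.161 servings and 1.056 servings → $4.27.
spinach + carrots: the both-tight solution has a negative serving — not a feasible corner.
bell pepper + carrots with both tight: 0.4426 servings and 14.49 servings → $4.09.
The minimum over all feasible corners is $3.46.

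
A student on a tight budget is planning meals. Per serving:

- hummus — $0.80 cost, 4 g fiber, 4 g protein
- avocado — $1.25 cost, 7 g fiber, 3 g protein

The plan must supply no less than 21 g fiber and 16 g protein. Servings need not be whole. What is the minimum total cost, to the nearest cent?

At the optimum either one food covers both requirements or two foods hit both targets exactly; no other combination can be cheaper.
hummus only: max(21/4, 16/4) = 5.25 servings → $4.20.
avocado only: max(21/7, 16/3) = 5.333 servings → $6.67.
hummus + avocado with both tight: 3.062 servings and 1.25 servings → $4.01.
So the least-cost plan costs $4.01.

$4.01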